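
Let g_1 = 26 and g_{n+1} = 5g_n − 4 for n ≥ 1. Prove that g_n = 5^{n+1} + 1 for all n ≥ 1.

Base case: g_1 = 26, and 5^{1+1} + 1 = 25 + 1 = 26.
Assume g_j = 5^{j+1} + 1 for some j ≥ 1.
Then g_{j+1} = 5g_j − 4 = 5·(5^{j+1} + 1) − 4 = 5^{j+2} + 5 − 4 = 5^{j+2} + 1.
By induction, g_n = 5^{n+1} + 1 for all n ≥ 1.

g_n = 5^{n+1} + 1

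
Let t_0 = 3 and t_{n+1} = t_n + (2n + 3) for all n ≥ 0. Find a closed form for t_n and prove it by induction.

Claim: t_n = n^2 + 2n + 3.

Base case: t_0 = 3, and 0^2 + 2·0 + 3 = 3.
Assume t_j = j^2 + 2j + 3.
Then t_{j+1} = t_j + (2j + 3) = (j^2 + 2j + 3) + (2j + 3) = j^2 + 4j + 6,
and (j+1)^2 + 2·(j+1) + 3 = j^2 + 4j + 6.
This completes the inductive step, so t_n = n^2 + 2n + 3 for all n ≥ 0.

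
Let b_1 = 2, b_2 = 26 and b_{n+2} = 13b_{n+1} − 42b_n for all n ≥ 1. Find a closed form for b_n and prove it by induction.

Claim: b_n = 2·7^n − 2·6^n.

Base cases: b_1 = 2 and 2·7^1 − 2·6^1 = 2; b_2 = 26 and 2·7^2 − 2·6^2 = 26.
Assume b_j = 2·7^j − 2·6^j for all 1 ≤ j ≤ r, where r ≥ 2.
Then b_{r+1} = 13b_r − 42b_{r−1} = 13·(2·7^r − 2·6^r) − 42·(2·7^{r−1} − 2·6^{r−1}) = 2·(13·7 − 42)7^{r−1} − 2·(13·6 − 42)6^{r−1} = 98·7^{r−1} − 72·6^{r−1} = 2·7^{r+1} − 2·6^{r+1}.
So the formula holds for r+1, and by strong induction b_n = 2·7^n − 2·6^n for all n ≥ 1.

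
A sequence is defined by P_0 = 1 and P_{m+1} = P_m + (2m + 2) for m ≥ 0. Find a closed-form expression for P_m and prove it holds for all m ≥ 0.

Claim: P_m = m^2 + m + 1.

Base case: P_0 = 1, and 0^2 + 0 + 1 = 1.
Assume P_k = k^2 + k + 1.
Then P_{k+1} = P_k + (2k + 2) = (k^2 + k + 1) + (2k + 2) = k^2 + 3k + 3,
and (k+1)^2 + (k+1) + 1 = k^2 + 3k + 3.
Hence P_m = m^2 + m + 1 for every m ≥ 0, by induction.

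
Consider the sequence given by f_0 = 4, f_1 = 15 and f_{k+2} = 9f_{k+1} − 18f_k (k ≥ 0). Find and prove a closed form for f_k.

Claim: f_k = 3·3^k + 6^k.

Base cases: f_0 = 4 and 3·3^0 + 6^0 = 4; f_1 = 15 and 3·3^1 + 6^1 = 15.
Assume f_j = 3·3^j + 6^j for all 0 ≤ j ≤ m, where m ≥ 1.
Then f_{m+1} = 9f_m − 18f_{m−1} = 9·(3·3^m + 6^m) − 18·(3·3^{m−1} + 6^{m−1}) = 3·(9·3 − 18)3^{m−1} + (9·6 − 18)6^{m−1} = 27·3^{m−1} + 36·6^{m−1} = 3·3^{m+1} + 6^{m+1}.
So the formula holds for m+1, and by strong induction f_k = 3·3^k + 6^k for all k ≥ 0.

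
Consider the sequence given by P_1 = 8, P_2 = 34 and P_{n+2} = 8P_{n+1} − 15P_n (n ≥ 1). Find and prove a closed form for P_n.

Claim: P_n = 5^n + 3^n.

Base cases: P_1 = 8 and 5^1 + 3^1 = 8; P_2 = 34 and 5^2 + 3^2 = 34.
Assume P_j = 5^j + 3^j for all 1 ≤ j ≤ m, where m ≥ 2.
Then P_{m+1} = 8P_m − 15P_{m−1} = 8·(5^m + 3^m) − 15·(5^{m−1} + 3^{m−1}) = (8·5 − 15)5^{m−1} + (8·3 − 15)3^{m−1} = 25·5^{m−1} + 9·3^{m−1} = 5^{m+1} + 3^{m+1}.
This completes the inductive step, so P_n = 5^n + 3^n for all n ≥ 1.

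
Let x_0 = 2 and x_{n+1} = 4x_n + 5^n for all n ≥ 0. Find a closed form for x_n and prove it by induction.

Claim: x_n = 4^n + 5^n.

Base case: x_0 = 2, and 4^0 + 5^0 = 1 + 1 = 2.
Assume x_j = 4^j + 5^j for some j ≥ 0.
Then x_{j+1} = 4x_j + 5^j = 4·(4^j + 5^j) + 5^j = 4^{j+1} + 4·5^j + 5^j = 4^{j+1} + 5·5^j = 4^{j+1} + 5^{j+1}.
This completes the inductive step, so x_n = 4^n + 5^n for all n ≥ 0.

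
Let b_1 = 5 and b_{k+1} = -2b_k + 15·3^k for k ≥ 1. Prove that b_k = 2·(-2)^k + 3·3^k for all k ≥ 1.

Base case: b_1 = 5, and 2·(-2)^1 + 3·3^1 = -4 + 9 = 5.
Assume b_m = 2·(-2)^m + 3·3^m for some m ≥ 1.
Then b_{m+1} = -2b_m + 15·3^m = -2·(2·(-2)^m + 3·3^m) + 15·3^m = 2·(-2)^{m+1} − 6·3^m + 15·3^m = 2·(-2)^{m+1} + 9·3^m = 2·(-2)^{m+1} + 3·3^{m+1}.
Hence b_k = 2·(-2)^k + 3·3^k for every k ≥ 1, by induction.

b_k = 2·(-2)^k + 3·3^k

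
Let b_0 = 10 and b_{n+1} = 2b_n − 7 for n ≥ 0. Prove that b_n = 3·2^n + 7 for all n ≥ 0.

Base case: b_0 = 10, and 3·2^0 + 7 = 3 + 7 = 10.
Assume b_j = 3·2^j + 7 for some j ≥ 0.
Then b_{j+1} = 2b_j − 7 = 2·(3·2^j + 7) − 7 = 6·2^j + 14 − 7 = 3·2^{j+1} + 7.
So the formula holds for j+1, and by induction b_n = 3·2^n + 7 for all n ≥ 0.

b_n = 3·2^n + 7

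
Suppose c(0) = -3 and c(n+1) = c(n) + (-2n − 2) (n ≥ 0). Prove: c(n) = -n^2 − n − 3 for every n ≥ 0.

Base case: c(0) = -3, and -0^2 − 0 − 3 = -3.
Assume c(j) = -j^2 − j − 3.
Then c(j+1) = c(j) + (-2j − 2) = (-j^2 − j − 3) + (-2j − 2) = -j^2 − 3j − 5,
and -(j+1)^2 − (j+1) − 3 = -j^2 − 3j − 5.
Hence c(n) = -n^2 − n − 3 for every n ≥ 0, by induction.

c(n) = -n^2 − n − 3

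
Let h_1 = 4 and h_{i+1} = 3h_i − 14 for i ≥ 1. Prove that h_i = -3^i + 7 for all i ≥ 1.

Base case: h_1 = 4, and -3^1 + 7 = -3 + 7 = 4.
Assume h_r = -3^r + 7 for some r ≥ 1.
Then h_{r+1} = 3h_r − 14 = 3·(-3^r + 7) − 14 = -3^{r+1} + 21 − 14 = -3^{r+1} + 7.
Hence h_i = -3^i + 7 for every i ≥ 1, by induction.

h_i = -3^i + 7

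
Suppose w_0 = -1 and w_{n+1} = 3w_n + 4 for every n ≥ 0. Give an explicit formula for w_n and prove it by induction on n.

Claim: w_n = 3^n − 2.

Base case: w_0 = -1, and 3^0 − 2 = 1 − 2 = -1.
Assume w_j = 3^j − 2 for some j ≥ 0.
Then w_{j+1} = 3w_j + 4 = 3·(3^j − 2) + 4 = 3^{j+1} − 6 + 4 = 3^{j+1} − 2.
By induction, w_n = 3^n − 2 for all n ≥ 0.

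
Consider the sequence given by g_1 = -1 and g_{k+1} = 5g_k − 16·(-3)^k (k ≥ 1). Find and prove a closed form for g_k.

Claim: g_k = 5^k + 2·(-3)^k.

Base case: g_1 = -1, and 5^1 + 2·(-3)^1 = 5 − 6 = -1.
Assume g_r = 5^r + 2·(-3)^r for some r ≥ 1.
Then g_{r+1} = 5g_r − 16·(-3)^r = 5·(5^r + 2·(-3)^r) − 16·(-3)^r = 5^{r+1} + 10·(-3)^r − 16·(-3)^r = 5^{r+1} − 6·(-3)^r = 5^{r+1} + 2·(-3)^{r+1}.
Hence g_k = 5^k + 2·(-3)^k for every k ≥ 1, by induction.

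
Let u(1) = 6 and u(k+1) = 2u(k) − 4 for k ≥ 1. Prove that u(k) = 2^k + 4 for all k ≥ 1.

Base case: u(1) = 6, and 2^1 + 4 = 2 + 4 = 6.
Assume u(m) = 2^m + 4 for some m ≥ 1.
Then u(m+1) = 2u(m) − 4 = 2·(2^m + 4) − 4 = 2^{m+1} + 8 − 4 = 2^{m+1} + 4.
By induction, u(k) = 2^k + 4 for all k ≥ 1.

u(k) = 2^k + 4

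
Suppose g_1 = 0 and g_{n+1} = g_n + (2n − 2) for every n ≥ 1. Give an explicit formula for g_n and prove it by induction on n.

Claim: g_n = n^2 − 3n + 2.

Base case: g_1 = 0, and 1^2 − 3·1 + 2 = 0.
Assume g_k = k^2 − 3k + 2.
Then g_{k+1} = g_k + (2k − 2) = (k^2 − 3k + 2) + (2k − 2) = k^2 − k,
and (k+1)^2 − 3·(k+1) + 2 = k^2 − k.
By induction, g_n = n^2 − 3n + 2 for all n ≥ 1.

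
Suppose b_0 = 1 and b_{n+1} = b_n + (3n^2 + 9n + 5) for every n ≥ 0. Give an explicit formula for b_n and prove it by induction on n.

Claim: b_n = n^3 + 3n^2 + n + 1.

Base case: b_0 = 1, and 0^3 + 3·0^2 + 0 + 1 = 1.
Assume b_m = m^3 + 3m^2 + m + 1.
Then b_{m+1} = b_m + (3m^2 + 9m + 5) = (m^3 + 3m^2 + m + 1) + (3m^2 + 9m + 5) = m^3 + 6m^2 + 10m + 6,
and (m+1)^3 + 3·(m+1)^2 + (m+1) + 1 = m^3 + 6m^2 + 10m + 6.
Hence b_n = n^3 + 3n^2 + n + 1 for every n ≥ 0, by induction.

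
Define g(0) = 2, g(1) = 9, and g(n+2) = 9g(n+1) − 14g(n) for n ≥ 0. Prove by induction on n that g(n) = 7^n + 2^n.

Base cases: g(0) = 2 and 7^0 + 2^0 = 2; g(1) = 9 and 7^1 + 2^1 = 9.
Assume g(j) = 7^j + 2^j for all 0 ≤ j ≤ k, where k ≥ 1.
Then g(k+1) = 9g(k) − 14g(k−1) = 9·(7^k + 2^k) − 14·(7^{k−1} + 2^{k−1}) = (9·7 − 14)7^{k−1} + (9·2 − 14)2^{k−1} = 49·7^{k−1} + 4·2^{k−1} = 7^{k+1} + 2^{k+1}.
By strong induction, g(n) = 7^n + 2^n for all n ≥ 0.

g(n) = 7^n + 2^n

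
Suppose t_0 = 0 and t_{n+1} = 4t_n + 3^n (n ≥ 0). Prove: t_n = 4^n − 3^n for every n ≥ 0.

Base case: t_0 = 0, and 4^0 − 3^0 = 1 − 1 = 0.
Assume t_r = 4^r − 3^r for some r ≥ 0.
Then t_{r+1} = 4t_r + 3^r = 4·(4^r − 3^r) + 3^r = 4^{r+1} − 4·3^r + 3^r = 4^{r+1} − 3·3^r = 4^{r+1} − 3^{r+1}.
So the formula holds for r+1, and by induction t_n = 4^n − 3^n for all n ≥ 0.

t_n = 4^n − 3^n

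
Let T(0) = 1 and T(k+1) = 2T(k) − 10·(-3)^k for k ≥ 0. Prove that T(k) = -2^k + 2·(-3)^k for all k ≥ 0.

Base case: T(0) = 1, and -2^0 + 2·(-3)^0 = -1 + 2 = 1.
Assume T(r) = -2^r + 2·(-3)^r for some r ≥ 0.
Then T(r+1) = 2T(r) − 10·(-3)^r = 2·(-2^r + 2·(-3)^r) − 10·(-3)^r = -2^{r+1} + 4·(-3)^r − 10·(-3)^r = -2^{r+1} − 6·(-3)^r = -2^{r+1} + 2·(-3)^{r+1}.
So the formula holds for r+1, and by induction T(k) = -2^k + 2·(-3)^k for all k ≥ 0.

T(k) = -2^k + 2·(-3)^k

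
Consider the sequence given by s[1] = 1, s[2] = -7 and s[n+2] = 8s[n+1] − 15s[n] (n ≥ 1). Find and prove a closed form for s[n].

Claim: s[n] = -5^n + 2·3^n.

Base cases: s[1] = 1 and -5^1 + 2·3^1 = 1; s[2] = -7 and -5^2 + 2·3^2 = -7.
Assume s[j] = -5^j + 2·3^j for all 1 ≤ j ≤ r, where r ≥ 2.
Then s[r+1] = 8s[r] − 15s[r−1] = 8·(-5^r + 2·3^r) − 15·(-5^{r−1} + 2·3^{r−1}) = -(8·5 − 15)5^{r−1} + 2·(8·3 − 15)3^{r−1} = -25·5^{r−1} + 18·3^{r−1} = -5^{r+1} + 2·3^{r+1}.
This completes the inductive step, so s[n] = -5^n + 2·3^n for all n ≥ 1.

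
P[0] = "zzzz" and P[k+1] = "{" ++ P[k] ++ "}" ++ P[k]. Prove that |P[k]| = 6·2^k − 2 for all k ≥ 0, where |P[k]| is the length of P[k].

Base case: |P[0]| = 4, and 6·2^0 − 2 = 4.
Assume |P[m]| = 6·2^m − 2.
Then |P[m+1]| = 1 + |P[m]| + 1 + |P[m]| = 2|P[m]| + 2 = 2(6·2^m − 2) + 2 = 6·2^{m+1} − 4 + 2 = 6·2^{m+1} − 2.
By induction, |P[k]| = 6·2^k − 2 for all k ≥ 0.

|P[k]| = 6·2^k − 2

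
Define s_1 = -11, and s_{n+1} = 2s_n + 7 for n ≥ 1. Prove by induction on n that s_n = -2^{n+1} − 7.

Base case: s_1 = -11, and -2^{1+1} − 7 = -4 − 7 = -11.
Assume s_m = -2^{m+1} − 7 for some m ≥ 1.
Then s_{m+1} = 2s_m + 7 = 2·(-2^{m+1} − 7) + 7 = -2^{m+2} − 14 + 7 = -2^{m+2} − 7.
This completes the inductive step, so s_n = -2^{n+1} − 7 for all n ≥ 1.

s_n = -2^{n+1} − 7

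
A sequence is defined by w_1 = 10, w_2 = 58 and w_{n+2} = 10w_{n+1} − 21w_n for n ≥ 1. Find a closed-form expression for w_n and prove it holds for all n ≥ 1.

Claim: w_n = 7^n + 3^n.

Base cases: w_1 = 10 and 7^1 + 3^1 = 10; w_2 = 58 and 7^2 + 3^2 = 58.
Assume w_i = 7^i + 3^i for all 1 ≤ i ≤ j, where j ≥ 2.
Then w_{j+1} = 10w_j − 21w_{j−1} = 10·(7^j + 3^j) − 21·(7^{j−1} + 3^{j−1}) = (10·7 − 21)7^{j−1} + (10·3 − 21)3^{j−1} = 49·7^{j−1} + 9·3^{j−1} = 7^{j+1} + 3^{j+1}.
This completes the inductive step, so w_n = 7^n + 3^n for all n ≥ 1.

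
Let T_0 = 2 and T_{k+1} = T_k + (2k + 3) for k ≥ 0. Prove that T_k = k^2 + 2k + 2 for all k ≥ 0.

Base case: T_0 = 2, and 0^2 + 2·0 + 2 = 2.
Assume T_j = j^2 + 2j + 2.
Then T_{j+1} = T_j + (2j + 3) = (j^2 + 2j + 2) + (2j + 3) = j^2 + 4j + 5,
and (j+1)^2 + 2·(j+1) + 2 = j^2 + 4j + 5.
This completes the inductive step, so T_k = k^2 + 2k + 2 for all k ≥ 0.

T_k = k^2 + 2k + 2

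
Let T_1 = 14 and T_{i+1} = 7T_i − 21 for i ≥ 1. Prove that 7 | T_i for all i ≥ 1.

Base case: T_1 = 14 = 7·2, so 7 | T_1.
Assume 7 | T_k, so T_k = 7t for some integer t.
Then T_{k+1} = 7T_k − 21 = 7·(7t) − 21 = 7(7t − 3), so 7 | T_{k+1}.
This completes the inductive step, so 7 | T_i for all i ≥ 1.

7 | T_i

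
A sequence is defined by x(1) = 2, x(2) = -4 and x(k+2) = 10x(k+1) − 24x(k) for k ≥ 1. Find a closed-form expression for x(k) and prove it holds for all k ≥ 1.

Claim: x(k) = 2·4^k − 6^k.

Base cases: x(1) = 2 and 2·4^1 − 6^1 = 2; x(2) = -4 and 2·4^2 − 6^2 = -4.
Assume x(j) = 2·4^j − 6^j for all 1 ≤ j ≤ r, where r ≥ 2.
Then x(r+1) = 10x(r) − 24x(r−1) = 10·(2·4^r − 6^r) − 24·(2·4^{r−1} − 6^{r−1}) = 2·(10·4 − 24)4^{r−1} − (10·6 − 24)6^{r−1} = 32·4^{r−1} − 36·6^{r−1} = 2·4^{r+1} − 6^{r+1}.
This completes the inductive step, so x(k) = 2·4^k − 6^k for all k ≥ 1.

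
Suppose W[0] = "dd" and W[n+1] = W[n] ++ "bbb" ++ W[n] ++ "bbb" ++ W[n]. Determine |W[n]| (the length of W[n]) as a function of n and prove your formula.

Claim: |W[n]| = 5·3^n − 3.

Base case: |W[0]| = 2, and 5·3^0 − 3 = 2.
Assume |W[j]| = 5·3^j − 3.
Then |W[j+1]| = 3|W[j]| + 6 = 3(5·3^j − 3) + 6 = 5·3^{j+1} − 9 + 6 = 5·3^{j+1} − 3.
This completes the inductive step, so |W[n]| = 5·3^n − 3 for all n ≥ 0.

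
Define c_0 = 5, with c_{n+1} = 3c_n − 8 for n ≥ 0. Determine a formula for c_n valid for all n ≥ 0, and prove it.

Claim: c_n = 3^n + 4.

Base case: c_0 = 5, and 3^0 + 4 = 1 + 4 = 5.
Assume c_r = 3^r + 4 for some r ≥ 0.
Then c_{r+1} = 3c_r − 8 = 3·(3^r + 4) − 8 = 3^{r+1} + 12 − 8 = 3^{r+1} + 4.
This completes the inductive step, so c_n = 3^n + 4 for all n ≥ 0.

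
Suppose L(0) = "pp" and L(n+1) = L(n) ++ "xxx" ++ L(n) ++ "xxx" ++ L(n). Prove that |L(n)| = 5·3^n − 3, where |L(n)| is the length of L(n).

Base case: |L(0)| = 2, and 5·3^0 − 3 = 2.
Assume |L(r)| = 5·3^r − 3.
Then |L(r+1)| = 3|L(r)| + 6 = 3(5·3^r − 3) + 6 = 5·3^{r+1} − 9 + 6 = 5·3^{r+1} − 3.
So the formula holds for r+1, and by induction |L(n)| = 5·3^n − 3 for all n ≥ 0.

|L(n)| = 5·3^n − 3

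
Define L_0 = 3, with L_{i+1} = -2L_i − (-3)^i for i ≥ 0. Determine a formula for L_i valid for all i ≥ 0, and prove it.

Claim: L_i = 2·(-2)^i + (-3)^i.

Base case: L_0 = 3, and 2·(-2)^0 + (-3)^0 = 2 + 1 = 3.
Assume L_j = 2·(-2)^j + (-3)^j for some j ≥ 0.
Then L_{j+1} = -2L_j − (-3)^j = -2·(2·(-2)^j + (-3)^j) − (-3)^j = 2·(-2)^{j+1} − 2·(-3)^j − (-3)^j = 2·(-2)^{j+1} − 3·(-3)^j = 2·(-2)^{j+1} + (-3)^{j+1}.
So the formula holds for j+1, and by induction L_i = 2·(-2)^i + (-3)^i for all i ≥ 0.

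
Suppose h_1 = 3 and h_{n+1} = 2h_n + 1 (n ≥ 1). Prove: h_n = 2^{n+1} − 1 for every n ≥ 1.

Base case: h_1 = 3, and 2^{1+1} − 1 = 4 − 1 = 3.
Assume h_m = 2^{m+1} − 1 for some m ≥ 1.
Then h_{m+1} = 2h_m + 1 = 2·(2^{m+1} − 1) + 1 = 2^{m+2} − 2 + 1 = 2^{m+2} − 1.
By induction, h_n = 2^{n+1} − 1 for all n ≥ 1.

h_n = 2^{n+1} − 1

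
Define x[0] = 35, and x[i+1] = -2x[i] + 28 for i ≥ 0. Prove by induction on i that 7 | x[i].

Base case: x[0] = 35 = 7·5, so 7 | x[0].
Assume 7 | x[m], so x[m] = 7t for some integer t.
Then x[m+1] = -2x[m] + 28 = -2·(7t) + 28 = 7(-2t + 4), so 7 | x[m+1].
By induction, 7 | x[i] for all i ≥ 0.

7 | x[i]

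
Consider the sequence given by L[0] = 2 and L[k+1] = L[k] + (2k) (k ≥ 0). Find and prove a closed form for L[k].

Claim: L[k] = k^2 − k + 2.

Base case: L[0] = 2, and 0^2 − 0 + 2 = 2.
Assume L[r] = r^2 − r + 2.
Then L[r+1] = L[r] + (2r) = (r^2 − r + 2) + (2r) = r^2 + r + 2,
and (r+1)^2 − (r+1) + 2 = r^2 + r + 2.
By induction, L[k] = k^2 − k + 2 for all k ≥ 0.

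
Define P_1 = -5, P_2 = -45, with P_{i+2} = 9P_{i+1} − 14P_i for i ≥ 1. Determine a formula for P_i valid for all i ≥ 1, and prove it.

Claim: P_i = 2^i − 7^i.

Base cases: P_1 = -5 and 2^1 − 7^1 = -5; P_2 = -45 and 2^2 − 7^2 = -45.
Assume P_j = 2^j − 7^j for all 1 ≤ j ≤ r, where r ≥ 2.
Then P_{r+1} = 9P_r − 14P_{r−1} = 9·(2^r − 7^r) − 14·(2^{r−1} − 7^{r−1}) = (9·2 − 14)2^{r−1} − (9·7 − 14)7^{r−1} = 4·2^{r−1} − 49·7^{r−1} = 2^{r+1} − 7^{r+1}.
By strong induction, P_i = 2^i − 7^i for all i ≥ 1.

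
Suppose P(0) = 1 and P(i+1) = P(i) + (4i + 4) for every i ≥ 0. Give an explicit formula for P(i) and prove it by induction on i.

Claim: P(i) = 2i^2 + 2i + 1.

Base case: P(0) = 1, and 2·0^2 + 2·0 + 1 = 1.
Assume P(j) = 2j^2 + 2j + 1.
Then P(j+1) = P(j) + (4j + 4) = (2j^2 + 2j + 1) + (4j + 4) = 2j^2 + 6j + 5,
and 2·(j+1)^2 + 2·(j+1) + 1 = 2j^2 + 6j + 5.
By induction, P(i) = 2i^2 + 2i + 1 for all i ≥ 0.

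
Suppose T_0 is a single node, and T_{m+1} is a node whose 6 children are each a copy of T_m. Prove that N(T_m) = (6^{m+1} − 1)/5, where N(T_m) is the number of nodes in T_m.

Base case: N(T_0) = 1, and (6^{0+1} − 1)/5 = 1.
Assume N(T_r) = (6^{r+1} − 1)/5.
Then N(T_{r+1}) = 1 + 6N(T_r) = 1 + 6·(6^{r+1} − 1)/5 = 1 + (6^{r+2} − 6)/5 = (5 + 6^{r+2} − 6)/5 = (6^{r+2} − 1)/5.
This completes the inductive step, so N(T_m) = (6^{m+1} − 1)/5 for all m ≥ 0.

N(T_m) = (6^{m+1} − 1)/5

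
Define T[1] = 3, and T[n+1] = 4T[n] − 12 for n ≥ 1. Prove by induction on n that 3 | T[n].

Base case: T[1] = 3 = 3·1, so 3 | T[1].
Assume 3 | T[m], so T[m] = 3t for some integer t.
Then T[m+1] = 4T[m] − 12 = 4·(3t) − 12 = 3(4t − 4), so 3 | T[m+1].
This completes the inductive step, so 3 | T[n] for all n ≥ 1.

3 | T[n]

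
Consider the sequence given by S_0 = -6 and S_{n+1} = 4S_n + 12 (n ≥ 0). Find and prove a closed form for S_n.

Claim: S_n = -2·4^n − 4.

Base case: S_0 = -6, and -2·4^0 − 4 = -2 − 4 = -6.
Assume S_j = -2·4^j − 4 for some j ≥ 0.
Then S_{j+1} = 4S_j + 12 = 4·(-2·4^j − 4) + 12 = -8·4^j − 16 + 12 = -2·4^{j+1} − 4.
This completes the inductive step, so S_n = -2·4^n − 4 for all n ≥ 0.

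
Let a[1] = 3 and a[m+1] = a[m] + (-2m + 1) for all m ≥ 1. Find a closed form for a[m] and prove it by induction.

Claim: a[m] = -m^2 + 2m + 2.

Base case: a[1] = 3, and -1^2 + 2·1 + 2 = 3.
Assume a[j] = -j^2 + 2j + 2.
Then a[j+1] = a[j] + (-2j + 1) = (-j^2 + 2j + 2) + (-2j + 1) = -j^2 + 3,
and -(j+1)^2 + 2·(j+1) + 2 = -j^2 + 3.
This completes the inductive step, so a[m] = -m^2 + 2m + 2 for all m ≥ 1.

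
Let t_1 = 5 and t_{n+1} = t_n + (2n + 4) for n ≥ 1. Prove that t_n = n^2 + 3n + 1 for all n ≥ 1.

Base case: t_1 = 5, and 1^2 + 3·1 + 1 = 5.
Assume t_j = j^2 + 3j + 1.
Then t_{j+1} = t_j + (2j + 4) = (j^2 + 3j + 1) + (2j + 4) = j^2 + 5j + 5,
and (j+1)^2 + 3·(j+1) + 1 = j^2 + 5j + 5.
Hence t_n = n^2 + 3n + 1 for every n ≥ 1, by induction.

t_n = n^2 + 3n + 1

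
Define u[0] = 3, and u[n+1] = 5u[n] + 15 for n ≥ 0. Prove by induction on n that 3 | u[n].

Base case: u[0] = 3 = 3·1, so 3 | u[0].
Assume 3 | u[m], so u[m] = 3t for some integer t.
Then u[m+1] = 5u[m] + 15 = 5·(3t) + 15 = 3(5t + 5), so 3 | u[m+1].
By induction, 3 | u[n] for all n ≥ 0.

3 | u[n]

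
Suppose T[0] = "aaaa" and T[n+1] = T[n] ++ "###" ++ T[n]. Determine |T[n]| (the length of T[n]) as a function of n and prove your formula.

Claim: |T[n]| = 7·2^n − 3.

Base case: |T[0]| = 4, and 7·2^0 − 3 = 4.
Assume |T[k]| = 7·2^k − 3.
Then |T[k+1]| = |T[k]| + 3 + |T[k]| = 2|T[k]| + 3 = 2(7·2^k − 3) + 3 = 7·2^{k+1} − 6 + 3 = 7·2^{k+1} − 3.
This completes the inductive step, so |T[n]| = 7·2^n − 3 for all n ≥ 0.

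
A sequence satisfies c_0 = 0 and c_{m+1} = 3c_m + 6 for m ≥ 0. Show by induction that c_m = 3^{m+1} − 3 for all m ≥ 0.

Base case: c_0 = 0, and 3^{0+1} − 3 = 3 − 3 = 0.
Assume c_k = 3^{k+1} − 3 for some k ≥ 0.
Then c_{k+1} = 3c_k + 6 = 3·(3^{k+1} − 3) + 6 = 3^{k+2} − 9 + 6 = 3^{k+2} − 3.
By induction, c_m = 3^{m+1} − 3 for all m ≥ 0.

c_m = 3^{m+1} − 3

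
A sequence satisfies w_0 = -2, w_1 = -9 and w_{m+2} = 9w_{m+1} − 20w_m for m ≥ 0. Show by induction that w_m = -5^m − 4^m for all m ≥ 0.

Base cases: w_0 = -2 and -5^0 − 4^0 = -2; w_1 = -9 and -5^1 − 4^1 = -9.
Assume w_j = -5^j − 4^j for all 0 ≤ j ≤ r, where r ≥ 1.
Then w_{r+1} = 9w_r − 20w_{r−1} = 9·(-5^r − 4^r) − 20·(-5^{r−1} − 4^{r−1}) = -(9·5 − 20)5^{r−1} − (9·4 − 20)4^{r−1} = -25·5^{r−1} − 16·4^{r−1} = -5^{r+1} − 4^{r+1}.
So the formula holds for r+1, and by strong induction w_m = -5^m − 4^m for all m ≥ 0.

w_m = -5^m − 4^m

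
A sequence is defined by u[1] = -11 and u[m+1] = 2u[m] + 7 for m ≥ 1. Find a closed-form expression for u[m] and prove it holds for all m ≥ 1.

Claim: u[m] = -2^{m+1} − 7.

Base case: u[1] = -11, and -2^{1+1} − 7 = -4 − 7 = -11.
Assume u[j] = -2^{j+1} − 7 for some j ≥ 1.
Then u[j+1] = 2u[j] + 7 = 2·(-2^{j+1} − 7) + 7 = -2^{j+2} − 14 + 7 = -2^{j+2} − 7.
By induction, u[m] = -2^{m+1} − 7 for all m ≥ 1.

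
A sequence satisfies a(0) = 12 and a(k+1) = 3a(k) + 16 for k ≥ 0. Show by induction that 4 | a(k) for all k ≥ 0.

Base case: a(0) = 12 = 4·3, so 4 | a(0).
Assume 4 | a(r), so a(r) = 4t for some integer t.
Then a(r+1) = 3a(r) + 16 = 3·(4t) + 16 = 4(3t + 4), so 4 | a(r+1).
By induction, 4 | a(k) for all k ≥ 0.

4 | a(k)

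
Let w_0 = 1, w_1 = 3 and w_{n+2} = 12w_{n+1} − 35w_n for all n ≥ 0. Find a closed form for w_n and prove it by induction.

Claim: w_n = -7^n + 2·5^n.

Base cases: w_0 = 1 and -7^0 + 2·5^0 = 1; w_1 = 3 and -7^1 + 2·5^1 = 3.
Assume w_j = -7^j + 2·5^j for all 0 ≤ j ≤ r, where r ≥ 1.
Then w_{r+1} = 12w_r − 35w_{r−1} = 12·(-7^r + 2·5^r) − 35·(-7^{r−1} + 2·5^{r−1}) = -(12·7 − 35)7^{r−1} + 2·(12·5 − 35)5^{r−1} = -49·7^{r−1} + 50·5^{r−1} = -7^{r+1} + 2·5^{r+1}.
Hence w_n = -7^n + 2·5^n for every n ≥ 0, by strong induction.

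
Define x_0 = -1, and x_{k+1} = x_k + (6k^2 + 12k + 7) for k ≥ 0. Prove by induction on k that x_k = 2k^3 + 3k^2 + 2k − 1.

Base case: x_0 = -1, and 2·0^3 + 3·0^2 + 2·0 − 1 = -1.
Assume x_j = 2j^3 + 3j^2 + 2j − 1.
Then x_{j+1} = x_j + (6j^2 + 12j + 7) = (2j^3 + 3j^2 + 2j − 1) + (6j^2 + 12j + 7) = 2j^3 + 9j^2 + 14j + 6,
and 2·(j+1)^3 + 3·(j+1)^2 + 2·(j+1) − 1 = 2j^3 + 9j^2 + 14j + 6.
This completes the inductive step, so x_k = 2k^3 + 3k^2 + 2k − 1 for all k ≥ 0.

x_k = 2k^3 + 3k^2 + 2k − 1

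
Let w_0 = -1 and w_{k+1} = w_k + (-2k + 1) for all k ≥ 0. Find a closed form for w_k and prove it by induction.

Claim: w_k = -k^2 + 2k − 1.

Base case: w_0 = -1, and -0^2 + 2·0 − 1 = -1.
Assume w_j = -j^2 + 2j − 1.
Then w_{j+1} = w_j + (-2j + 1) = (-j^2 + 2j − 1) + (-2j + 1) = -j^2,
and -(j+1)^2 + 2·(j+1) − 1 = -j^2.
Hence w_k = -k^2 + 2k − 1 for every k ≥ 0, by induction.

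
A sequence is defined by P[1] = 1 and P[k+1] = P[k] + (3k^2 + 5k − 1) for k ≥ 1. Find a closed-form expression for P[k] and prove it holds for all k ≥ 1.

Claim: P[k] = k^3 + k^2 − 3k + 2.

Base case: P[1] = 1, and 1^3 + 1^2 − 3·1 + 2 = 1.
Assume P[m] = m^3 + m^2 − 3m + 2.
Then P[m+1] = P[m] + (3m^2 + 5m − 1) = (m^3 + m^2 − 3m + 2) + (3m^2 + 5m − 1) = m^3 + 4m^2 + 2m + 1,
and (m+1)^3 + (m+1)^2 − 3·(m+1) + 2 = m^3 + 4m^2 + 2m + 1.
This completes the inductive step, so P[k] = k^3 + k^2 − 3k + 2 for all k ≥ 1.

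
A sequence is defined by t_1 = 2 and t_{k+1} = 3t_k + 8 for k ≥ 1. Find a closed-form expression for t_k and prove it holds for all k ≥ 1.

Claim: t_k = 2·3^k − 4.

Base case: t_1 = 2, and 2·3^1 − 4 = 6 − 4 = 2.
Assume t_r = 2·3^r − 4 for some r ≥ 1.
Then t_{r+1} = 3t_r + 8 = 3·(2·3^r − 4) + 8 = 6·3^r − 12 + 8 = 2·3^{r+1} − 4.
So the formula holds for r+1, and by induction t_k = 2·3^k − 4 for all k ≥ 1.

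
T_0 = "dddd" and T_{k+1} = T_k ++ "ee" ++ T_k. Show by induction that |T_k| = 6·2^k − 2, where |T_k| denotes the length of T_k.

Base case: |T_0| = 4, and 6·2^0 − 2 = 4.
Assume |T_j| = 6·2^j − 2.
Then |T_{j+1}| = |T_j| + 2 + |T_j| = 2|T_j| + 2 = 2(6·2^j − 2) + 2 = 6·2^{j+1} − 4 + 2 = 6·2^{j+1} − 2.
By induction, |T_k| = 6·2^k − 2 for all k ≥ 0.

|T_k| = 6·2^k − 2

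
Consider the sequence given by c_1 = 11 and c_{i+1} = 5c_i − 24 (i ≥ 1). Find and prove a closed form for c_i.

Claim: c_i = 5^i + 6.

Base case: c_1 = 11, and 5^1 + 6 = 5 + 6 = 11.
Assume c_j = 5^j + 6 for some j ≥ 1.
Then c_{j+1} = 5c_j − 24 = 5·(5^j + 6) − 24 = 5^{j+1} + 30 − 24 = 5^{j+1} + 6.
By induction, c_i = 5^i + 6 for all i ≥ 1.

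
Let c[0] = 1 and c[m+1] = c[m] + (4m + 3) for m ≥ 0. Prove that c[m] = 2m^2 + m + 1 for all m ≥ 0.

Base case: c[0] = 1, and 2·0^2 + 0 + 1 = 1.
Assume c[k] = 2k^2 + k + 1.
Then c[k+1] = c[k] + (4k + 3) = (2k^2 + k + 1) + (4k + 3) = 2k^2 + 5k + 4,
and 2·(k+1)^2 + (k+1) + 1 = 2k^2 + 5k + 4.
This completes the inductive step, so c[m] = 2m^2 + m + 1 for all m ≥ 0.

c[m] = 2m^2 + m + 1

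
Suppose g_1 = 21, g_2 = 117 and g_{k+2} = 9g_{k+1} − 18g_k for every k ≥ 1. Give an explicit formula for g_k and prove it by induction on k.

Claim: g_k = 3·6^k + 3^k.

Base cases: g_1 = 21 and 3·6^1 + 3^1 = 21; g_2 = 117 and 3·6^2 + 3^2 = 117.
Assume g_i = 3·6^i + 3^i for all 1 ≤ i ≤ j, where j ≥ 2.
Then g_{j+1} = 9g_j − 18g_{j−1} = 9·(3·6^j + 3^j) − 18·(3·6^{j−1} + 3^{j−1}) = 3·(9·6 − 18)6^{j−1} + (9·3 − 18)3^{j−1} = 108·6^{j−1} + 9·3^{j−1} = 3·6^{j+1} + 3^{j+1}.
This completes the inductive step, so g_k = 3·6^k + 3^k for all k ≥ 1.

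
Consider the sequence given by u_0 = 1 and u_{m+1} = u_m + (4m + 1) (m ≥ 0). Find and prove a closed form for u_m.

Claim: u_m = 2m^2 − m + 1.

Base case: u_0 = 1, and 2·0^2 − 0 + 1 = 1.
Assume u_r = 2r^2 − r + 1.
Then u_{r+1} = u_r + (4r + 1) = (2r^2 − r + 1) + (4r + 1) = 2r^2 + 3r + 2,
and 2·(r+1)^2 − (r+1) + 1 = 2r^2 + 3r + 2.
Hence u_m = 2m^2 − m + 1 for every m ≥ 0, by induction.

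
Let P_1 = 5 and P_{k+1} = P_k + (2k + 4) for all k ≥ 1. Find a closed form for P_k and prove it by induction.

Claim: P_k = k^2 + 3k + 1.

Base case: P_1 = 5, and 1^2 + 3·1 + 1 = 5.
Assume P_r = r^2 + 3r + 1.
Then P_{r+1} = P_r + (2r + 4) = (r^2 + 3r + 1) + (2r + 4) = r^2 + 5r + 5,
and (r+1)^2 + 3·(r+1) + 1 = r^2 + 5r + 5.
Hence P_k = k^2 + 3k + 1 for every k ≥ 1, by induction.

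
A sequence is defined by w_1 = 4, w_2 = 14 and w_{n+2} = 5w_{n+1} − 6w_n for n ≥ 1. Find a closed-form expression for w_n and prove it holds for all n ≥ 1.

Claim: w_n = 2·3^n − 2^n.

Base cases: w_1 = 4 and 2·3^1 − 2^1 = 4; w_2 = 14 and 2·3^2 − 2^2 = 14.
Assume w_j = 2·3^j − 2^j for all 1 ≤ j ≤ k, where k ≥ 2.
Then w_{k+1} = 5w_k − 6w_{k−1} = 5·(2·3^k − 2^k) − 6·(2·3^{k−1} − 2^{k−1}) = 2·(5·3 − 6)3^{k−1} − (5·2 − 6)2^{k−1} = 18·3^{k−1} − 4·2^{k−1} = 2·3^{k+1} − 2^{k+1}.
Hence w_n = 2·3^n − 2^n for every n ≥ 1, by strong induction.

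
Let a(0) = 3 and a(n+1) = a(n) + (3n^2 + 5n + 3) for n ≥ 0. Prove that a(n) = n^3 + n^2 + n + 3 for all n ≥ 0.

Base case: a(0) = 3, and 0^3 + 0^2 + 0 + 3 = 3.
Assume a(r) = r^3 + r^2 + r + 3.
Then a(r+1) = a(r) + (3r^2 + 5r + 3) = (r^3 + r^2 + r + 3) + (3r^2 + 5r + 3) = r^3 + 4r^2 + 6r + 6,
and (r+1)^3 + (r+1)^2 + (r+1) + 3 = r^3 + 4r^2 + 6r + 6.
Hence a(n) = n^3 + n^2 + n + 3 for every n ≥ 0, by induction.

a(n) = n^3 + n^2 + n + 3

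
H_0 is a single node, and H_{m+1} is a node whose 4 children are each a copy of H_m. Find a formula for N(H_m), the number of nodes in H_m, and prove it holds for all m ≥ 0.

Claim: N(H_m) = (4^{m+1} − 1)/3.

Base case: N(H_0) = 1, and (4^{0+1} − 1)/3 = 1.
Assume N(H_j) = (4^{j+1} − 1)/3.
Then N(H_{j+1}) = 1 + 4N(H_j) = 1 + 4·(4^{j+1} − 1)/3 = 1 + (4^{j+2} − 4)/3 = (3 + 4^{j+2} − 4)/3 = (4^{j+2} − 1)/3.
So the formula holds for j+1, and by induction N(H_m) = (4^{m+1} − 1)/3 for all m ≥ 0.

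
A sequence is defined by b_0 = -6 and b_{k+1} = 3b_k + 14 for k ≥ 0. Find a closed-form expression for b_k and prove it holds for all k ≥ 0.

Claim: b_k = 3^k − 7.

Base case: b_0 = -6, and 3^0 − 7 = 1 − 7 = -6.
Assume b_j = 3^j − 7 for some j ≥ 0.
Then b_{j+1} = 3b_j + 14 = 3·(3^j − 7) + 14 = 3^{j+1} − 21 + 14 = 3^{j+1} − 7.
Hence b_k = 3^k − 7 for every k ≥ 0, by induction.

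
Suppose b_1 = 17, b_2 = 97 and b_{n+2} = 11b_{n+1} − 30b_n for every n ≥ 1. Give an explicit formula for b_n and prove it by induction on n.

Claim: b_n = 2·6^n + 5^n.

Base cases: b_1 = 17 and 2·6^1 + 5^1 = 17; b_2 = 97 and 2·6^2 + 5^2 = 97.
Assume b_j = 2·6^j + 5^j for all 1 ≤ j ≤ r, where r ≥ 2.
Then b_{r+1} = 11b_r − 30b_{r−1} = 11·(2·6^r + 5^r) − 30·(2·6^{r−1} + 5^{r−1}) = 2·(11·6 − 30)6^{r−1} + (11·5 − 30)5^{r−1} = 72·6^{r−1} + 25·5^{r−1} = 2·6^{r+1} + 5^{r+1}.
This completes the inductive step, so b_n = 2·6^n + 5^n for all n ≥ 1.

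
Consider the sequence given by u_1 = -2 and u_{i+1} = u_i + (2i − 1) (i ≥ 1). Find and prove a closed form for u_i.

Claim: u_i = i^2 − 2i − 1.

Base case: u_1 = -2, and 1^2 − 2·1 − 1 = -2.
Assume u_j = j^2 − 2j − 1.
Then u_{j+1} = u_j + (2j − 1) = (j^2 − 2j − 1) + (2j − 1) = j^2 − 2,
and (j+1)^2 − 2·(j+1) − 1 = j^2 − 2.
By induction, u_i = i^2 − 2i − 1 for all i ≥ 1.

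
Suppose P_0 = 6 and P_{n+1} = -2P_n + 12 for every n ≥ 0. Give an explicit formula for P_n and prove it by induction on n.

Claim: P_n = 2·(-2)^n + 4.

Base case: P_0 = 6, and 2·(-2)^0 + 4 = 2 + 4 = 6.
Assume P_r = 2·(-2)^r + 4 for some r ≥ 0.
Then P_{r+1} = -2P_r + 12 = -2·(2·(-2)^r + 4) + 12 = -4·(-2)^r − 8 + 12 = 2·(-2)^{r+1} + 4.
Hence P_n = 2·(-2)^n + 4 for every n ≥ 0, by induction.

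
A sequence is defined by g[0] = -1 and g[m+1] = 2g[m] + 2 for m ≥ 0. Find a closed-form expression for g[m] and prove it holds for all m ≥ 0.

Claim: g[m] = 2^m − 2.

Base case: g[0] = -1, and 2^0 − 2 = 1 − 2 = -1.
Assume g[k] = 2^k − 2 for some k ≥ 0.
Then g[k+1] = 2g[k] + 2 = 2·(2^k − 2) + 2 = 2^{k+1} − 4 + 2 = 2^{k+1} − 2.
This completes the inductive step, so g[m] = 2^m − 2 for all m ≥ 0.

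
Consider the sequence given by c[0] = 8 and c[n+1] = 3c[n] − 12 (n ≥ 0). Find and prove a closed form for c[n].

Claim: c[n] = 2·3^n + 6.

Base case: c[0] = 8, and 2·3^0 + 6 = 2 + 6 = 8.
Assume c[m] = 2·3^m + 6 for some m ≥ 0.
Then c[m+1] = 3c[m] − 12 = 3·(2·3^m + 6) − 12 = 6·3^m + 18 − 12 = 2·3^{m+1} + 6.
So the formula holds for m+1, and by induction c[n] = 2·3^n + 6 for all n ≥ 0.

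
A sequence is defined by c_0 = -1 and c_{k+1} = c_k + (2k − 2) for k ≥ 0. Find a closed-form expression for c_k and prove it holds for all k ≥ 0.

Claim: c_k = k^2 − 3k − 1.

Base case: c_0 = -1, and 0^2 − 3·0 − 1 = -1.
Assume c_r = r^2 − 3r − 1.
Then c_{r+1} = c_r + (2r − 2) = (r^2 − 3r − 1) + (2r − 2) = r^2 − r − 3,
and (r+1)^2 − 3·(r+1) − 1 = r^2 − r − 3.
By induction, c_k = k^2 − 3k − 1 for all k ≥ 0.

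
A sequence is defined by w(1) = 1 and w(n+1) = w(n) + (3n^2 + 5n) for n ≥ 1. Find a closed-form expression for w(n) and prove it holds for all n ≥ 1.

Claim: w(n) = n^3 + n^2 − 2n + 1.

Base case: w(1) = 1, and 1^3 + 1^2 − 2·1 + 1 = 1.
Assume w(j) = j^3 + j^2 − 2j + 1.
Then w(j+1) = w(j) + (3j^2 + 5j) = (j^3 + j^2 − 2j + 1) + (3j^2 + 5j) = j^3 + 4j^2 + 3j + 1,
and (j+1)^3 + (j+1)^2 − 2·(j+1) + 1 = j^3 + 4j^2 + 3j + 1.
This completes the inductive step, so w(n) = n^3 + n^2 − 2n + 1 for all n ≥ 1.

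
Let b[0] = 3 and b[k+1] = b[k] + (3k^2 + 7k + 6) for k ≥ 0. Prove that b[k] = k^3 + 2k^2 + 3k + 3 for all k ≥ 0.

Base case: b[0] = 3, and 0^3 + 2·0^2 + 3·0 + 3 = 3.
Assume b[r] = r^3 + 2r^2 + 3r + 3.
Then b[r+1] = b[r] + (3r^2 + 7r + 6) = (r^3 + 2r^2 + 3r + 3) + (3r^2 + 7r + 6) = r^3 + 5r^2 + 10r + 9,
and (r+1)^3 + 2·(r+1)^2 + 3·(r+1) + 3 = r^3 + 5r^2 + 10r + 9.
This completes the inductive step, so b[k] = k^3 + 2k^2 + 3k + 3 for all k ≥ 0.

b[k] = k^3 + 2k^2 + 3k + 3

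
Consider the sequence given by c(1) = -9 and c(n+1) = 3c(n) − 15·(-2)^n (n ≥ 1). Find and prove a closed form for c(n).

Claim: c(n) = -3^n + 3·(-2)^n.

Base case: c(1) = -9, and -3^1 + 3·(-2)^1 = -3 − 6 = -9.
Assume c(j) = -3^j + 3·(-2)^j for some j ≥ 1.
Then c(j+1) = 3c(j) − 15·(-2)^j = 3·(-3^j + 3·(-2)^j) − 15·(-2)^j = -3^{j+1} + 9·(-2)^j − 15·(-2)^j = -3^{j+1} − 6·(-2)^j = -3^{j+1} + 3·(-2)^{j+1}.
Hence c(n) = -3^n + 3·(-2)^n for every n ≥ 1, by induction.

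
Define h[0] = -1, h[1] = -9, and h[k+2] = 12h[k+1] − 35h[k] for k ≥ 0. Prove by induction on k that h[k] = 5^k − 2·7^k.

Base cases: h[0] = -1 and 5^0 − 2·7^0 = -1; h[1] = -9 and 5^1 − 2·7^1 = -9.
Assume h[i] = 5^i − 2·7^i for all 0 ≤ i ≤ j, where j ≥ 1.
Then h[j+1] = 12h[j] − 35h[j−1] = 12·(5^j − 2·7^j) − 35·(5^{j−1} − 2·7^{j−1}) = (12·5 − 35)5^{j−1} − 2·(12·7 − 35)7^{j−1} = 25·5^{j−1} − 98·7^{j−1} = 5^{j+1} − 2·7^{j+1}.
Hence h[k] = 5^k − 2·7^k for every k ≥ 0, by strong induction.

h[k] = 5^k − 2·7^k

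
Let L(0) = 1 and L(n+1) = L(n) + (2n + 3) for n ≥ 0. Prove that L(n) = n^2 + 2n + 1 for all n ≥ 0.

Base case: L(0) = 1, and 0^2 + 2·0 + 1 = 1.
Assume L(k) = k^2 + 2k + 1.
Then L(k+1) = L(k) + (2k + 3) = (k^2 + 2k + 1) + (2k + 3) = k^2 + 4k + 4,
and (k+1)^2 + 2·(k+1) + 1 = k^2 + 4k + 4.
Hence L(n) = n^2 + 2n + 1 for every n ≥ 0, by induction.

L(n) = n^2 + 2n + 1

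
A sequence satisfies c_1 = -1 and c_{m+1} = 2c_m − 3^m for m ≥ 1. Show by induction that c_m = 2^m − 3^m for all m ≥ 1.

Base case: c_1 = -1, and 2^1 − 3^1 = 2 − 3 = -1.
Assume c_j = 2^j − 3^j for some j ≥ 1.
Then c_{j+1} = 2c_j − 3^j = 2·(2^j − 3^j) − 3^j = 2^{j+1} − 2·3^j − 3^j = 2^{j+1} − 3·3^j = 2^{j+1} − 3^{j+1}.
This completes the inductive step, so c_m = 2^m − 3^m for all m ≥ 1.

c_m = 2^m − 3^m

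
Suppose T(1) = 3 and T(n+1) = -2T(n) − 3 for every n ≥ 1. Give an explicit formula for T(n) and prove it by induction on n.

Claim: T(n) = -2·(-2)^n − 1.

Base case: T(1) = 3, and -2·(-2)^1 − 1 = 4 − 1 = 3.
Assume T(k) = -2·(-2)^k − 1 for some k ≥ 1.
Then T(k+1) = -2T(k) − 3 = -2·(-2·(-2)^k − 1) − 3 = 4·(-2)^k + 2 − 3 = -2·(-2)^{k+1} − 1.
So the formula holds for k+1, and by induction T(n) = -2·(-2)^n − 1 for all n ≥ 1.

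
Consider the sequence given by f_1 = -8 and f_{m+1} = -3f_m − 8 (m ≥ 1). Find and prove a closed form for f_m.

Claim: f_m = 2·(-3)^m − 2.

Base case: f_1 = -8, and 2·(-3)^1 − 2 = -6 − 2 = -8.
Assume f_j = 2·(-3)^j − 2 for some j ≥ 1.
Then f_{j+1} = -3f_j − 8 = -3·(2·(-3)^j − 2) − 8 = -6·(-3)^j + 6 − 8 = 2·(-3)^{j+1} − 2.
This completes the inductive step, so f_m = 2·(-3)^m − 2 for all m ≥ 1.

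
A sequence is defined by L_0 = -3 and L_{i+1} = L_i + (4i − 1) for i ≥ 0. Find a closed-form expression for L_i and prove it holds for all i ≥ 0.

Claim: L_i = 2i^2 − 3i − 3.

Base case: L_0 = -3, and 2·0^2 − 3·0 − 3 = -3.
Assume L_j = 2j^2 − 3j − 3.
Then L_{j+1} = L_j + (4j − 1) = (2j^2 − 3j − 3) + (4j − 1) = 2j^2 + j − 4,
and 2·(j+1)^2 − 3·(j+1) − 3 = 2j^2 + j − 4.
This completes the inductive step, so L_i = 2i^2 − 3i − 3 for all i ≥ 0.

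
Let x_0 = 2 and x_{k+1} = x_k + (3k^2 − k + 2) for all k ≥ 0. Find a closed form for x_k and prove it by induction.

Claim: x_k = k^3 − 2k^2 + 3k + 2.

Base case: x_0 = 2, and 0^3 − 2·0^2 + 3·0 + 2 = 2.
Assume x_j = j^3 − 2j^2 + 3j + 2.
Then x_{j+1} = x_j + (3j^2 − j + 2) = (j^3 − 2j^2 + 3j + 2) + (3j^2 − j + 2) = j^3 + j^2 + 2j + 4,
and (j+1)^3 − 2·(j+1)^2 + 3·(j+1) + 2 = j^3 + j^2 + 2j + 4.
This completes the inductive step, so x_k = k^3 − 2k^2 + 3k + 2 for all k ≥ 0.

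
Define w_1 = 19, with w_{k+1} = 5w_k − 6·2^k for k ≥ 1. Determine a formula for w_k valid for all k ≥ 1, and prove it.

Claim: w_k = 3·5^k + 2·2^k.

Base case: w_1 = 19, and 3·5^1 + 2·2^1 = 15 + 4 = 19.
Assume w_m = 3·5^m + 2·2^m for some m ≥ 1.
Then w_{m+1} = 5w_m − 6·2^m = 5·(3·5^m + 2·2^m) − 6·2^m = 3·5^{m+1} + 10·2^m − 6·2^m = 3·5^{m+1} + 4·2^m = 3·5^{m+1} + 2·2^{m+1}.
So the formula holds for m+1, and by induction w_k = 3·5^k + 2·2^k for all k ≥ 1.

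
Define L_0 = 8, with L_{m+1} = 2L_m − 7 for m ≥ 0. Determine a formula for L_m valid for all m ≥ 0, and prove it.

Claim: L_m = 2^m + 7.

Base case: L_0 = 8, and 2^0 + 7 = 1 + 7 = 8.
Assume L_k = 2^k + 7 for some k ≥ 0.
Then L_{k+1} = 2L_k − 7 = 2·(2^k + 7) − 7 = 2^{k+1} + 14 − 7 = 2^{k+1} + 7.
Hence L_m = 2^m + 7 for every m ≥ 0, by induction.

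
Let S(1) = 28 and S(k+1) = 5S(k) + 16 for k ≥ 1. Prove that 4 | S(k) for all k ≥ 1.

Base case: S(1) = 28 = 4·7, so 4 | S(1).
Assume 4 | S(r), so S(r) = 4t for some integer t.
Then S(r+1) = 5S(r) + 16 = 5·(4t) + 16 = 4(5t + 4), so 4 | S(r+1).
So the property holds for r+1, and by induction 4 | S(k) for all k ≥ 1.

4 | S(k)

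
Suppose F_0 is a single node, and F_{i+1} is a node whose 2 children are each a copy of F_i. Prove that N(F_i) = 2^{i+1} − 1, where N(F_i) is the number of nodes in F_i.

Base case: N(F_0) = 1, and 2^{0+1} − 1 = 1.
Assume N(F_r) = 2^{r+1} − 1.
Then N(F_{r+1}) = 1 + 2N(F_r) = 1 + 2(2^{r+1} − 1) = 2^{r+2} − 2 + 1 = 2^{r+2} − 1.
Hence N(F_i) = 2^{i+1} − 1 for every i ≥ 0, by induction.

N(F_i) = 2^{i+1} − 1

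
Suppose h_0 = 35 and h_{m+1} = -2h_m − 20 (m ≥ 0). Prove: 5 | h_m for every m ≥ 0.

Base case: h_0 = 35 = 5·7, so 5 | h_0.
Assume 5 | h_j, so h_j = 5t for some integer t.
Then h_{j+1} = -2h_j − 20 = -2·(5t) − 20 = 5(-2t − 4), so 5 | h_{j+1}.
This completes the inductive step, so 5 | h_m for all m ≥ 0.

5 | h_m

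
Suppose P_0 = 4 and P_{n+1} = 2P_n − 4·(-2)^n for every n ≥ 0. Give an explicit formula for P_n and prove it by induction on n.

Claim: P_n = 3·2^n + (-2)^n.

Base case: P_0 = 4, and 3·2^0 + (-2)^0 = 3 + 1 = 4.
Assume P_m = 3·2^m + (-2)^m for some m ≥ 0.
Then P_{m+1} = 2P_m − 4·(-2)^m = 2·(3·2^m + (-2)^m) − 4·(-2)^m = 3·2^{m+1} + 2·(-2)^m − 4·(-2)^m = 3·2^{m+1} − 2·(-2)^m = 3·2^{m+1} + (-2)^{m+1}.
Hence P_n = 3·2^n + (-2)^n for every n ≥ 0, by induction.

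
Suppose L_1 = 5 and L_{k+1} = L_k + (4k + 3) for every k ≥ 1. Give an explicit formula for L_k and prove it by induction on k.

Claim: L_k = 2k^2 + k + 2.

Base case: L_1 = 5, and 2·1^2 + 1 + 2 = 5.
Assume L_r = 2r^2 + r + 2.
Then L_{r+1} = L_r + (4r + 3) = (2r^2 + r + 2) + (4r + 3) = 2r^2 + 5r + 5,
and 2·(r+1)^2 + (r+1) + 2 = 2r^2 + 5r + 5.
By induction, L_k = 2k^2 + k + 2 for all k ≥ 1.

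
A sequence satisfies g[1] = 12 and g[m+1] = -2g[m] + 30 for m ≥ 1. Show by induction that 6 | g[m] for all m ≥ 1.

Base case: g[1] = 12 = 6·2, so 6 | g[1].
Assume 6 | g[j], so g[j] = 6t for some integer t.
Then g[j+1] = -2g[j] + 30 = -2·(6t) + 30 = 6(-2t + 5), so 6 | g[j+1].
This completes the inductive step, so 6 | g[m] for all m ≥ 1.

6 | g[m]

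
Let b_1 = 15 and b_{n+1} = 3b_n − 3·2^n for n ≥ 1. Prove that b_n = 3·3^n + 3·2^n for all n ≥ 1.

Base case: b_1 = 15, and 3·3^1 + 3·2^1 = 9 + 6 = 15.
Assume b_r = 3·3^r + 3·2^r for some r ≥ 1.
Then b_{r+1} = 3b_r − 3·2^r = 3·(3·3^r + 3·2^r) − 3·2^r = 3·3^{r+1} + 9·2^r − 3·2^r = 3·3^{r+1} + 6·2^r = 3·3^{r+1} + 3·2^{r+1}.
This completes the inductive step, so b_n = 3·3^n + 3·2^n for all n ≥ 1.

b_n = 3·3^n + 3·2^n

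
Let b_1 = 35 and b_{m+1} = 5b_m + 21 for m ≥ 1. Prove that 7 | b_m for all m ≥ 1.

Base case: b_1 = 35 = 7·5, so 7 | b_1.
Assume 7 | b_k, so b_k = 7t for some integer t.
Then b_{k+1} = 5b_k + 21 = 5·(7t) + 21 = 7(5t + 3), so 7 | b_{k+1}.
So the property holds for k+1, and by induction 7 | b_m for all m ≥ 1.

7 | b_m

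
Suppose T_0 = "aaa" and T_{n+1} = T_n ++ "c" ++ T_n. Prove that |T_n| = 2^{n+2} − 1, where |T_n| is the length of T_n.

Base case: |T_0| = 3, and 2^{0+2} − 1 = 3.
Assume |T_j| = 2^{j+2} − 1.
Then |T_{j+1}| = |T_j| + 1 + |T_j| = 2|T_j| + 1 = 2(2^{j+2} − 1) + 1 = 2^{j+3} − 2 + 1 = 2^{j+3} − 1.
This completes the inductive step, so |T_n| = 2^{n+2} − 1 for all n ≥ 0.

|T_n| = 2^{n+2} − 1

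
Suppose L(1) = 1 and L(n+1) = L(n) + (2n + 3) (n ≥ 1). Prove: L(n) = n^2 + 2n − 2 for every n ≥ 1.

Base case: L(1) = 1, and 1^2 + 2·1 − 2 = 1.
Assume L(k) = k^2 + 2k − 2.
Then L(k+1) = L(k) + (2k + 3) = (k^2 + 2k − 2) + (2k + 3) = k^2 + 4k + 1,
and (k+1)^2 + 2·(k+1) − 2 = k^2 + 4k + 1.
By induction, L(n) = n^2 + 2n − 2 for all n ≥ 1.

L(n) = n^2 + 2n − 2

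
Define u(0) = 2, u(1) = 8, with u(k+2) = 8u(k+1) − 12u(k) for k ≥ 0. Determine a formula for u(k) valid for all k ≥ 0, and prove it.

Claim: u(k) = 6^k + 2^k.

Base cases: u(0) = 2 and 6^0 + 2^0 = 2; u(1) = 8 and 6^1 + 2^1 = 8.
Assume u(j) = 6^j + 2^j for all 0 ≤ j ≤ m, where m ≥ 1.
Then u(m+1) = 8u(m) − 12u(m−1) = 8·(6^m + 2^m) − 12·(6^{m−1} + 2^{m−1}) = (8·6 − 12)6^{m−1} + (8·2 − 12)2^{m−1} = 36·6^{m−1} + 4·2^{m−1} = 6^{m+1} + 2^{m+1}.
So the formula holds for m+1, and by strong induction u(k) = 6^k + 2^k for all k ≥ 0.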